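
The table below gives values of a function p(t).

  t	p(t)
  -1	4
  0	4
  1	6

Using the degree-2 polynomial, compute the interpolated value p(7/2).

Using Newton's divided-difference form:
p[-1,0] = (4 - 4) / (0 - (-1)) = 0
p[0,1] = (6 - 4) / (1 - 0) = 2
p[-1,0,1] = (2 - 0) / (1 - (-1)) = 1
p(7/2) = 4 + 0·(9/2) + 1·(9/2)·(7/2) = 79/4

79/4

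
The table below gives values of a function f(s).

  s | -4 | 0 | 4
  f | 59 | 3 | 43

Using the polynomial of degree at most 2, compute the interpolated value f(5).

68

Evaluate each Lagrange basis at s = 5:
L_0(5) = (5)·(1)/[(-4)·(-8)] = 5/32
L_1(5) = (9)·(1)/[(4)·(-4)] = -9/16
L_2(5) = (9)·(5)/[(8)·(4)] = 45/32
Sum: 59·(5/32) + 3·(-9/16) + 43·(45/32) = 68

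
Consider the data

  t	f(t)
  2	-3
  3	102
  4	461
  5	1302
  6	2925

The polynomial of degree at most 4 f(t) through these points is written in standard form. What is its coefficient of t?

Build the Lagrange basis polynomials:
L_0(t) = (t - 3)(t - 4)(t - 5)(t - 6) / [24] = (1/24)t^4 - (3/4)t^3 + (119/24)t^2 - (57/4)t + 15
L_1(t) = (t - 2)(t - 4)(t - 5)(t - 6) / [-6] = -(1/6)t^4 + (17/6)t^3 - (52/3)t^2 + (134/3)t - 40
L_2(t) = (t - 2)(t - 3)(t - 5)(t - 6) / [4] = (1/4)t^4 - 4t^3 + (91/4)t^2 - 54t + 45
L_3(t) = (t - 2)(t - 3)(t - 4)(t - 6) / [-6] = -(1/6)t^4 + (5/2)t^3 - (40/3)t^2 + 30t - 24
L_4(t) = (t - 2)(t - 3)(t - 4)(t - 5) / [24] = (1/24)t^4 - (7/12)t^3 + (71/24)t^2 - (77/12)t + 5
f(t) = (-3)·L_0 + 102·L_1 + 461·L_2 + 1302·L_3 + 2925·L_4
Only the coefficient of t is needed; take it from each L_i and combine:
(-3)·(-57/4) + 102·(134/3) + 461·(-54) + 1302·(30) + 2925·(-77/12) = -4

-4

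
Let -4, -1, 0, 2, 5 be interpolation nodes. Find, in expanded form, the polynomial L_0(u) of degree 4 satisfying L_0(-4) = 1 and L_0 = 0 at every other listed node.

L_0(u) = (u + 1)u(u - 2)(u - 5) / [(-3)·(-4)·(-6)·(-9)]
       = (u^4 - 6u^3 + 3u^2 + 10u) / (648)

L_0(u) = (1/648)u^4 - (1/108)u^3 + (1/216)u^2 + (5/324)u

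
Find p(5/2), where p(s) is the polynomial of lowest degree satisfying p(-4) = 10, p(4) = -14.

-19/2

Evaluate each Lagrange basis at s = 5/2:
L_0(5/2) = (-3/2)/[(-8)] = 3/16
L_1(5/2) = (13/2)/[(8)] = 13/16
Sum: 10·(3/16) + (-14)·(13/16) = -19/2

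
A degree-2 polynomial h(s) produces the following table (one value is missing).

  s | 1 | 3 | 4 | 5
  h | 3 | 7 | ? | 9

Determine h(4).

The 3 known values determine h uniquely (degree ≤ 2).
L_0(4) = (1)·(-1)/[(-2)·(-4)] = -1/8
L_1(4) = (3)·(-1)/[(2)·(-2)] = 3/4
L_2(4) = (3)·(1)/[(4)·(2)] = 3/8
Sum: 3·(-1/8) + 7·(3/4) + 9·(3/8) = 33/4

33/4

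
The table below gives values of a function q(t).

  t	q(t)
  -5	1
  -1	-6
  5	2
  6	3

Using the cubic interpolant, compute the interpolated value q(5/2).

-1343/704

Using Newton's divided-difference form:
q[-5,-1] = (-6 - 1) / (-1 - (-5)) = -7/4
q[-1,5] = (2 - (-6)) / (5 - (-1)) = 4/3
q[5,6] = (3 - 2) / (6 - 5) = 1
q[-5,-1,5] = (4/3 - (-7/4)) / (5 - (-5)) = 37/120
q[-1,5,6] = (1 - 4/3) / (6 - (-1)) = -1/21
q[-5,-1,5,6] = (-1/21 - 37/120) / (6 - (-5)) = -299/9240
q(5/2) = 1 + (-7/4)·(15/2) + (37/120)·(15/2)·(7/2) + (-299/9240)·(15/2)·(7/2)·(-5/2) = -1343/704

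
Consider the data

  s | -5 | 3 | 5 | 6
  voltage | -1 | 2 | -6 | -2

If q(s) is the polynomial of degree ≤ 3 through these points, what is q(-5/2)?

4487/128

L_0(-5/2) = (-11/2)·(-15/2)·(-17/2)/[(-8)·(-10)·(-11)] = 51/128
L_1(-5/2) = (5/2)·(-15/2)·(-17/2)/[(8)·(-2)·(-3)] = 425/128
L_2(-5/2) = (5/2)·(-11/2)·(-17/2)/[(10)·(2)·(-1)] = -187/32
L_3(-5/2) = (5/2)·(-11/2)·(-15/2)/[(11)·(3)·(1)] = 25/8
Sum: (-1)·(51/128) + 2·(425/128) + (-6)·(-187/32) + (-2)·(25/8) = 4487/128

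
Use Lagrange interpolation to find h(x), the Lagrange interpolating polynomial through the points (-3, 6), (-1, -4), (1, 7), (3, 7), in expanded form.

h(x) = -(2/3)x^3 + (5/8)x^2 + (37/6)x + 7/8

Build the Lagrange basis polynomials:
L_0(x) = (x + 1)(x - 1)(x - 3) / [-48] = -(1/48)x^3 + (1/16)x^2 + (1/48)x - 1/16
L_1(x) = (x + 3)(x - 1)(x - 3) / [16] = (1/16)x^3 - (1/16)x^2 - (9/16)x + 9/16
L_2(x) = (x + 3)(x + 1)(x - 3) / [-16] = -(1/16)x^3 - (1/16)x^2 + (9/16)x + 9/16
L_3(x) = (x + 3)(x + 1)(x - 1) / [48] = (1/48)x^3 + (1/16)x^2 - (1/48)x - 1/16
h(x) = 6·L_0 + (-4)·L_1 + 7·L_2 + 7·L_3
  6·L_0(x) = -(1/8)x^3 + (3/8)x^2 + (1/8)x - 3/8
  (-4)·L_1(x) = -(1/4)x^3 + (1/4)x^2 + (9/4)x - 9/4
  7·L_2(x) = -(7/16)x^3 - (7/16)x^2 + (63/16)x + 63/16
  7·L_3(x) = (7/48)x^3 + (7/16)x^2 - (7/48)x - 7/16
Adding term by term: -(2/3)x^3 + (5/8)x^2 + (37/6)x + 7/8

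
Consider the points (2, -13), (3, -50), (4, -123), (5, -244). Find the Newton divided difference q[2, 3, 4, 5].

-2

q[2,3] = (-50 - (-13)) / (3 - 2) = -37
q[3,4] = (-123 - (-50)) / (4 - 3) = -73
q[4,5] = (-244 - (-123)) / (5 - 4) = -121
q[2,3,4] = (-73 - (-37)) / (4 - 2) = -18
q[3,4,5] = (-121 - (-73)) / (5 - 3) = -24
q[2,3,4,5] = (-24 - (-18)) / (5 - 2) = -2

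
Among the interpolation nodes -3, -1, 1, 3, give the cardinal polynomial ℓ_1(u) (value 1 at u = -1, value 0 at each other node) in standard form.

ℓ_1(u) = (1/16)u^3 - (1/16)u^2 - (9/16)u + 9/16

ℓ_1(u) = (u + 3)(u - 1)(u - 3) / [(2)·(-2)·(-4)]
       = (u^3 - u^2 - 9u + 9) / (16)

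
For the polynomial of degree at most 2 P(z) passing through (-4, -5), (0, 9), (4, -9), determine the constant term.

Build the Lagrange basis polynomials:
L_0(z) = z(z - 4) / [32] = (1/32)z^2 - (1/8)z
L_1(z) = (z + 4)(z - 4) / [-16] = -(1/16)z^2 + 1
L_2(z) = (z + 4)z / [32] = (1/32)z^2 + (1/8)z
P(z) = (-5)·L_0 + 9·L_1 + (-9)·L_2
Only the constant term is needed; take it from each L_i and combine:
(-5)·(0) + 9·(1) + (-9)·(0) = 9

9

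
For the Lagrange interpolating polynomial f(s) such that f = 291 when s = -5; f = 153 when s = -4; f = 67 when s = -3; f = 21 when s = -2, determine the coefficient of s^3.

The leading coefficient equals the top divided difference f[-5,-4,-3,-2].
f[-5,-4] = (153 - 291) / (-4 - (-5)) = -138
f[-4,-3] = (67 - 153) / (-3 - (-4)) = -86
f[-3,-2] = (21 - 67) / (-2 - (-3)) = -46
f[-5,-4,-3] = (-86 - (-138)) / (-3 - (-5)) = 26
f[-4,-3,-2] = (-46 - (-86)) / (-2 - (-4)) = 20
f[-5,-4,-3,-2] = (20 - 26) / (-2 - (-5)) = -2

-2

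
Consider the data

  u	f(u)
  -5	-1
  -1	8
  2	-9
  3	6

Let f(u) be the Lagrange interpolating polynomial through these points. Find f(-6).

-1131/28

L_0(-6) = (-5)·(-8)·(-9)/[(-4)·(-7)·(-8)] = 45/28
L_1(-6) = (-1)·(-8)·(-9)/[(4)·(-3)·(-4)] = -3/2
L_2(-6) = (-1)·(-5)·(-9)/[(7)·(3)·(-1)] = 15/7
L_3(-6) = (-1)·(-5)·(-8)/[(8)·(4)·(1)] = -5/4
Sum: (-1)·(45/28) + 8·(-3/2) + (-9)·(15/7) + 6·(-5/4) = -1131/28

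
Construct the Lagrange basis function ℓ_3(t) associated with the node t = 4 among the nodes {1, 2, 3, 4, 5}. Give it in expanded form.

ℓ_3(t) = (t - 1)(t - 2)(t - 3)(t - 5) / [(3)·(2)·(1)·(-1)]
       = (t^4 - 11t^3 + 41t^2 - 61t + 30) / (-6)

ℓ_3(t) = -(1/6)t^4 + (11/6)t^3 - (41/6)t^2 + (61/6)t - 5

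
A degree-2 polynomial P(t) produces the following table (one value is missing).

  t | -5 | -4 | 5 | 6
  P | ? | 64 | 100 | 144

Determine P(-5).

100

The 3 known values determine P uniquely (degree ≤ 2).
Evaluate each Lagrange basis at t = -5:
L_0(-5) = (-10)·(-11)/[(-9)·(-10)] = 11/9
L_1(-5) = (-1)·(-11)/[(9)·(-1)] = -11/9
L_2(-5) = (-1)·(-10)/[(10)·(1)] = 1
Sum: 64·(11/9) + 100·(-11/9) + 144·(1) = 100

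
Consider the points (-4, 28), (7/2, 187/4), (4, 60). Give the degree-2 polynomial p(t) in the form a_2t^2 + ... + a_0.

Build the Lagrange basis polynomials:
L_0(t) = (t - 7/2)(t - 4) / [60] = (1/60)t^2 - (1/8)t + 7/30
L_1(t) = (t + 4)(t - 4) / [-15/4] = -(4/15)t^2 + 64/15
L_2(t) = (t + 4)(t - 7/2) / [4] = (1/4)t^2 + (1/8)t - 7/2
p(t) = 28·L_0 + (187/4)·L_1 + 60·L_2
  28·L_0(t) = (7/15)t^2 - (7/2)t + 98/15
  (187/4)·L_1(t) = -(187/15)t^2 + 2992/15
  60·L_2(t) = 15t^2 + (15/2)t - 210
Adding term by term: 3t^2 + 4t - 4

p(t) = 3t^2 + 4t - 4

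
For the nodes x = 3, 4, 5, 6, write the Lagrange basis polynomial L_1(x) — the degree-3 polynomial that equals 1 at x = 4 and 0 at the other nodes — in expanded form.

L_1(x) = (x - 3)(x - 5)(x - 6) / [(1)·(-1)·(-2)]
       = (x^3 - 14x^2 + 63x - 90) / (2)

L_1(x) = (1/2)x^3 - 7x^2 + (63/2)x - 45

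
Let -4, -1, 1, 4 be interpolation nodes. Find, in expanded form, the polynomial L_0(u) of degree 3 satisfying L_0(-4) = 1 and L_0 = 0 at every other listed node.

L_0(u) = -(1/120)u^3 + (1/30)u^2 + (1/120)u - 1/30

L_0(u) = (u + 1)(u - 1)(u - 4) / [(-3)·(-5)·(-8)]
       = (u^3 - 4u^2 - u + 4) / (-120)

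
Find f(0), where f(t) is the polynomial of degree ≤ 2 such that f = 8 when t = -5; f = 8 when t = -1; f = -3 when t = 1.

Evaluate each Lagrange basis at t = 0:
L_0(0) = (1)·(-1)/[(-4)·(-6)] = -1/24
L_1(0) = (5)·(-1)/[(4)·(-2)] = 5/8
L_2(0) = (5)·(1)/[(6)·(2)] = 5/12
Sum: 8·(-1/24) + 8·(5/8) + (-3)·(5/12) = 41/12

41/12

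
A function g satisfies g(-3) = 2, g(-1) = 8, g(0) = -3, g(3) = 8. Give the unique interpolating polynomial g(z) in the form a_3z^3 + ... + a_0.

g(z) = (25/18)z^3 + (8/9)z^2 - (23/2)z - 3

Newton's divided differences:
g[-3,-1] = (8 - 2) / (-1 - (-3)) = 3
g[-1,0] = (-3 - 8) / (0 - (-1)) = -11
g[0,3] = (8 - (-3)) / (3 - 0) = 11/3
g[-3,-1,0] = (-11 - 3) / (0 - (-3)) = -14/3
g[-1,0,3] = (11/3 - (-11)) / (3 - (-1)) = 11/3
g[-3,-1,0,3] = (11/3 - (-14/3)) / (3 - (-3)) = 25/18
g(z) = 2 + 3·(z + 3) + (-14/3)·(z + 3)(z + 1) + (25/18)·(z + 3)(z + 1)z
Expanding: g(z) = (25/18)z^3 + (8/9)z^2 - (23/2)z - 3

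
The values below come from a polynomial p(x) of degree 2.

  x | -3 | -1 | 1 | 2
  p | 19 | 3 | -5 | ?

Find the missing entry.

-6

The 3 known values determine p uniquely (degree ≤ 2).
L_0(2) = (3)·(1)/[(-2)·(-4)] = 3/8
L_1(2) = (5)·(1)/[(2)·(-2)] = -5/4
L_2(2) = (5)·(3)/[(4)·(2)] = 15/8
Sum: 19·(3/8) + 3·(-5/4) + (-5)·(15/8) = -6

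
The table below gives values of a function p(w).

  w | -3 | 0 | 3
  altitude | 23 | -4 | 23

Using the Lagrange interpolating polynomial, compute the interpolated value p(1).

-1

L_0(1) = (1)·(-2)/[(-3)·(-6)] = -1/9
L_1(1) = (4)·(-2)/[(3)·(-3)] = 8/9
L_2(1) = (4)·(1)/[(6)·(3)] = 2/9
Sum: 23·(-1/9) + (-4)·(8/9) + 23·(2/9) = -1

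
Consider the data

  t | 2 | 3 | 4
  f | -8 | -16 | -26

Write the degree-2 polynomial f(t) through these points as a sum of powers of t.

Build the Lagrange basis polynomials:
L_0(t) = (t - 3)(t - 4) / [2] = (1/2)t^2 - (7/2)t + 6
L_1(t) = (t - 2)(t - 4) / [-1] = -t^2 + 6t - 8
L_2(t) = (t - 2)(t - 3) / [2] = (1/2)t^2 - (5/2)t + 3
f(t) = (-8)·L_0 + (-16)·L_1 + (-26)·L_2
  (-8)·L_0(t) = -4t^2 + 28t - 48
  (-16)·L_1(t) = 16t^2 - 96t + 128
  (-26)·L_2(t) = -13t^2 + 65t - 78
Adding term by term: -t^2 - 3t + 2

f(t) = -t^2 - 3t + 2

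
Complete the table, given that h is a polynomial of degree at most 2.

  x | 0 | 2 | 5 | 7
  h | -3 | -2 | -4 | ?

The 3 known values determine h uniquely (degree ≤ 2).
Evaluate each Lagrange basis at x = 7:
L_0(7) = (5)·(2)/[(-2)·(-5)] = 1
L_1(7) = (7)·(2)/[(2)·(-3)] = -7/3
L_2(7) = (7)·(5)/[(5)·(3)] = 7/3
Sum: (-3)·(1) + (-2)·(-7/3) + (-4)·(7/3) = -23/3

-23/3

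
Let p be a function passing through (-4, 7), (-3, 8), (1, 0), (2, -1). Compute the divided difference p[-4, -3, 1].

-3/5

p[-4,-3] = (8 - 7) / (-3 - (-4)) = 1
p[-3,1] = (0 - 8) / (1 - (-3)) = -2
p[-4,-3,1] = (-2 - 1) / (1 - (-4)) = -3/5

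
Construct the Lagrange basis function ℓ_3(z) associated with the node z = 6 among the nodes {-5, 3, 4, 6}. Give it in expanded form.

ℓ_3(z) = (z + 5)(z - 3)(z - 4) / [(11)·(3)·(2)]
       = (z^3 - 2z^2 - 23z + 60) / (66)

ℓ_3(z) = (1/66)z^3 - (1/33)z^2 - (23/66)z + 10/11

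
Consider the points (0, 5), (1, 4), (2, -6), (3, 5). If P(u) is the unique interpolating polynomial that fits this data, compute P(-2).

Using Newton's divided-difference form:
P[0,1] = (4 - 5) / (1 - 0) = -1
P[1,2] = (-6 - 4) / (2 - 1) = -10
P[2,3] = (5 - (-6)) / (3 - 2) = 11
P[0,1,2] = (-10 - (-1)) / (2 - 0) = -9/2
P[1,2,3] = (11 - (-10)) / (3 - 1) = 21/2
P[0,1,2,3] = (21/2 - (-9/2)) / (3 - 0) = 5
P(-2) = 5 + (-1)·(-2) + (-9/2)·(-2)·(-3) + 5·(-2)·(-3)·(-4) = -140

-140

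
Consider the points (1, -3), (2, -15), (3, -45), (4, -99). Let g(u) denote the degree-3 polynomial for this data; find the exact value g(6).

Using Newton's divided-difference form:
g[1,2] = (-15 - (-3)) / (2 - 1) = -12
g[2,3] = (-45 - (-15)) / (3 - 2) = -30
g[3,4] = (-99 - (-45)) / (4 - 3) = -54
g[1,2,3] = (-30 - (-12)) / (3 - 1) = -9
g[2,3,4] = (-54 - (-30)) / (4 - 2) = -12
g[1,2,3,4] = (-12 - (-9)) / (4 - 1) = -1
g(6) = -3 + (-12)·(5) + (-9)·(5)·(4) + (-1)·(5)·(4)·(3) = -303

-303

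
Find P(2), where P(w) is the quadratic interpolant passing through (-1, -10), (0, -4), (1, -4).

-10

Evaluate each Lagrange basis at w = 2:
L_0(2) = (2)·(1)/[(-1)·(-2)] = 1
L_1(2) = (3)·(1)/[(1)·(-1)] = -3
L_2(2) = (3)·(2)/[(2)·(1)] = 3
Sum: (-10)·(1) + (-4)·(-3) + (-4)·(3) = -10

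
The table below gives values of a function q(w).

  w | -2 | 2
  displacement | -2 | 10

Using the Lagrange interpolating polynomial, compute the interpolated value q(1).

7

L_0(1) = (-1)/[(-4)] = 1/4
L_1(1) = (3)/[(4)] = 3/4
Sum: (-2)·(1/4) + 10·(3/4) = 7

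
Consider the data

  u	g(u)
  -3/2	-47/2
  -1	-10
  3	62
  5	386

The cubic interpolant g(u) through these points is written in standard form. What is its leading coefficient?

The leading coefficient equals the top divided difference g[-3/2,-1,3,5].
g[-3/2,-1] = (-10 - (-47/2)) / (-1 - (-3/2)) = 27
g[-1,3] = (62 - (-10)) / (3 - (-1)) = 18
g[3,5] = (386 - 62) / (5 - 3) = 162
g[-3/2,-1,3] = (18 - 27) / (3 - (-3/2)) = -2
g[-1,3,5] = (162 - 18) / (5 - (-1)) = 24
g[-3/2,-1,3,5] = (24 - (-2)) / (5 - (-3/2)) = 4

4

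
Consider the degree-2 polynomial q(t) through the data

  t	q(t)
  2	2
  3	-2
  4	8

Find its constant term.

52

Build the Lagrange basis polynomials:
L_0(t) = (t - 3)(t - 4) / [2] = (1/2)t^2 - (7/2)t + 6
L_1(t) = (t - 2)(t - 4) / [-1] = -t^2 + 6t - 8
L_2(t) = (t - 2)(t - 3) / [2] = (1/2)t^2 - (5/2)t + 3
q(t) = 2·L_0 + (-2)·L_1 + 8·L_2
Only the constant term is needed; take it from each L_i and combine:
2·(6) + (-2)·(-8) + 8·(3) = 52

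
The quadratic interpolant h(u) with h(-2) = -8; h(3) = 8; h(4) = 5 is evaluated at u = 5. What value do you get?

Evaluate each Lagrange basis at u = 5:
L_0(5) = (2)·(1)/[(-5)·(-6)] = 1/15
L_1(5) = (7)·(1)/[(5)·(-1)] = -7/5
L_2(5) = (7)·(2)/[(6)·(1)] = 7/3
Sum: (-8)·(1/15) + 8·(-7/5) + 5·(7/3) = -1/15

-1/15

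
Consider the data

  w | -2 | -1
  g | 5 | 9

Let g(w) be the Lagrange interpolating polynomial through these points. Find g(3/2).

Evaluate each Lagrange basis at w = 3/2:
L_0(3/2) = (5/2)/[(-1)] = -5/2
L_1(3/2) = (7/2)/[(1)] = 7/2
Sum: 5·(-5/2) + 9·(7/2) = 19

19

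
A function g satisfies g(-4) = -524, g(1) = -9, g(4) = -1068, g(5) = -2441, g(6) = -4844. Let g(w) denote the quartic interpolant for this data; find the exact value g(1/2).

L_0(1/2) = (-1/2)·(-7/2)·(-9/2)·(-11/2)/[(-5)·(-8)·(-9)·(-10)] = 77/6400
L_1(1/2) = (9/2)·(-7/2)·(-9/2)·(-11/2)/[(5)·(-3)·(-4)·(-5)] = 2079/1600
L_2(1/2) = (9/2)·(-1/2)·(-9/2)·(-11/2)/[(8)·(3)·(-1)·(-2)] = -297/256
L_3(1/2) = (9/2)·(-1/2)·(-7/2)·(-11/2)/[(9)·(4)·(1)·(-1)] = 77/64
L_4(1/2) = (9/2)·(-1/2)·(-7/2)·(-9/2)/[(10)·(5)·(2)·(1)] = -567/1600
Sum: (-524)·(77/6400) + (-9)·(2079/1600) + (-1068)·(-297/256) + (-2441)·(77/64) + (-4844)·(-567/1600) = 13/16

13/16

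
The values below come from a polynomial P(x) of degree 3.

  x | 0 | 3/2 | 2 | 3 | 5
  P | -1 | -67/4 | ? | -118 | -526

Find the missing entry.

The 4 known values determine P uniquely (degree ≤ 3).
Evaluate each Lagrange basis at x = 2:
L_0(2) = (1/2)·(-1)·(-3)/[(-3/2)·(-3)·(-5)] = -1/15
L_1(2) = (2)·(-1)·(-3)/[(3/2)·(-3/2)·(-7/2)] = 16/21
L_2(2) = (2)·(1/2)·(-3)/[(3)·(3/2)·(-2)] = 1/3
L_3(2) = (2)·(1/2)·(-1)/[(5)·(7/2)·(2)] = -1/35
Sum: (-1)·(-1/15) + (-67/4)·(16/21) + (-118)·(1/3) + (-526)·(-1/35) = -37

-37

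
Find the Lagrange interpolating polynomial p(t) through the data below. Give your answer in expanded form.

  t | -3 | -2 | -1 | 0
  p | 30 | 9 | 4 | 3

Build the Lagrange basis polynomials:
L_0(t) = (t + 2)(t + 1)t / [-6] = -(1/6)t^3 - (1/2)t^2 - (1/3)t
L_1(t) = (t + 3)(t + 1)t / [2] = (1/2)t^3 + 2t^2 + (3/2)t
L_2(t) = (t + 3)(t + 2)t / [-2] = -(1/2)t^3 - (5/2)t^2 - 3t
L_3(t) = (t + 3)(t + 2)(t + 1) / [6] = (1/6)t^3 + t^2 + (11/6)t + 1
p(t) = 30·L_0 + 9·L_1 + 4·L_2 + 3·L_3
  30·L_0(t) = -5t^3 - 15t^2 - 10t
  9·L_1(t) = (9/2)t^3 + 18t^2 + (27/2)t
  4·L_2(t) = -2t^3 - 10t^2 - 12t
  3·L_3(t) = (1/2)t^3 + 3t^2 + (11/2)t + 3
Adding term by term: -2t^3 - 4t^2 - 3t + 3

p(t) = -2t^3 - 4t^2 - 3t + 3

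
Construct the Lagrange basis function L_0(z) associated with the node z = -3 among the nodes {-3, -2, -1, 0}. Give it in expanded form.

L_0(z) = (z + 2)(z + 1)z / [(-1)·(-2)·(-3)]
       = (z^3 + 3z^2 + 2z) / (-6)

L_0(z) = -(1/6)z^3 - (1/2)z^2 - (1/3)z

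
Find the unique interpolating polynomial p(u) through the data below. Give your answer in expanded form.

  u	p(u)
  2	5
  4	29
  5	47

Build the Lagrange basis polynomials:
L_0(u) = (u - 4)(u - 5) / [6] = (1/6)u^2 - (3/2)u + 10/3
L_1(u) = (u - 2)(u - 5) / [-2] = -(1/2)u^2 + (7/2)u - 5
L_2(u) = (u - 2)(u - 4) / [3] = (1/3)u^2 - 2u + 8/3
p(u) = 5·L_0 + 29·L_1 + 47·L_2
  5·L_0(u) = (5/6)u^2 - (15/2)u + 50/3
  29·L_1(u) = -(29/2)u^2 + (203/2)u - 145
  47·L_2(u) = (47/3)u^2 - 94u + 376/3
Adding term by term: 2u^2 - 3

p(u) = 2u^2 - 3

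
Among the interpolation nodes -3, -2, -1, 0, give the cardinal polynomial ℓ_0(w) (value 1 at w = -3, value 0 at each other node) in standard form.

ℓ_0(w) = (w + 2)(w + 1)w / [(-1)·(-2)·(-3)]
       = (w^3 + 3w^2 + 2w) / (-6)

ℓ_0(w) = -(1/6)w^3 - (1/2)w^2 - (1/3)w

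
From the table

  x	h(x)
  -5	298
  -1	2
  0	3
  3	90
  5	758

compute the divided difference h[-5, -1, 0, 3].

-1

h[-5,-1] = (2 - 298) / (-1 - (-5)) = -74
h[-1,0] = (3 - 2) / (0 - (-1)) = 1
h[0,3] = (90 - 3) / (3 - 0) = 29
h[-5,-1,0] = (1 - (-74)) / (0 - (-5)) = 15
h[-1,0,3] = (29 - 1) / (3 - (-1)) = 7
h[-5,-1,0,3] = (7 - 15) / (3 - (-5)) = -1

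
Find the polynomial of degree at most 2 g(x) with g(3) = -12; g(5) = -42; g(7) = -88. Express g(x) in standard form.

g(x) = -2x^2 + x + 3

Build the Lagrange basis polynomials:
L_0(x) = (x - 5)(x - 7) / [8] = (1/8)x^2 - (3/2)x + 35/8
L_1(x) = (x - 3)(x - 7) / [-4] = -(1/4)x^2 + (5/2)x - 21/4
L_2(x) = (x - 3)(x - 5) / [8] = (1/8)x^2 - x + 15/8
g(x) = (-12)·L_0 + (-42)·L_1 + (-88)·L_2
  (-12)·L_0(x) = -(3/2)x^2 + 18x - 105/2
  (-42)·L_1(x) = (21/2)x^2 - 105x + 441/2
  (-88)·L_2(x) = -11x^2 + 88x - 165
Adding term by term: -2x^2 + x + 3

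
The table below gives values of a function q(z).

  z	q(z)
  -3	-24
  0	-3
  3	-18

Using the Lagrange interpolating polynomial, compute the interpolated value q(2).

-9

Evaluate each Lagrange basis at z = 2:
L_0(2) = (2)·(-1)/[(-3)·(-6)] = -1/9
L_1(2) = (5)·(-1)/[(3)·(-3)] = 5/9
L_2(2) = (5)·(2)/[(6)·(3)] = 5/9
Sum: (-24)·(-1/9) + (-3)·(5/9) + (-18)·(5/9) = -9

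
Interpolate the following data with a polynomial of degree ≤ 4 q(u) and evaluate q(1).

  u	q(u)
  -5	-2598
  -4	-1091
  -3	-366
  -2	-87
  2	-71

-6

L_0(1) = (5)·(4)·(3)·(-1)/[(-1)·(-2)·(-3)·(-7)] = -10/7
L_1(1) = (6)·(4)·(3)·(-1)/[(1)·(-1)·(-2)·(-6)] = 6
L_2(1) = (6)·(5)·(3)·(-1)/[(2)·(1)·(-1)·(-5)] = -9
L_3(1) = (6)·(5)·(4)·(-1)/[(3)·(2)·(1)·(-4)] = 5
L_4(1) = (6)·(5)·(4)·(3)/[(7)·(6)·(5)·(4)] = 3/7
Sum: (-2598)·(-10/7) + (-1091)·(6) + (-366)·(-9) + (-87)·(5) + (-71)·(3/7) = -6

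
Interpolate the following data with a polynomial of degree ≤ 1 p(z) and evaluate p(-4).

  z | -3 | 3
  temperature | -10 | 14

Evaluate each Lagrange basis at z = -4:
L_0(-4) = (-7)/[(-6)] = 7/6
L_1(-4) = (-1)/[(6)] = -1/6
Sum: (-10)·(7/6) + 14·(-1/6) = -14

-14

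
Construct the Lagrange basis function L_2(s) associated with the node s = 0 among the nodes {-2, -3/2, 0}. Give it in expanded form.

L_2(s) = (1/3)s^2 + (7/6)s + 1

L_2(s) = (s + 2)(s + 3/2) / [(2)·(3/2)]
       = (s^2 + (7/2)s + 3) / (3)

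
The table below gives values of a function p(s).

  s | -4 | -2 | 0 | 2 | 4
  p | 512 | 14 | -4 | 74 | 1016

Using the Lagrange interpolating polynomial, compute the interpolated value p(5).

Evaluate each Lagrange basis at s = 5:
L_0(5) = (7)·(5)·(3)·(1)/[(-2)·(-4)·(-6)·(-8)] = 35/128
L_1(5) = (9)·(5)·(3)·(1)/[(2)·(-2)·(-4)·(-6)] = -45/32
L_2(5) = (9)·(7)·(3)·(1)/[(4)·(2)·(-2)·(-4)] = 189/64
L_3(5) = (9)·(7)·(5)·(1)/[(6)·(4)·(2)·(-2)] = -105/32
L_4(5) = (9)·(7)·(5)·(3)/[(8)·(6)·(4)·(2)] = 315/128
Sum: 512·(35/128) + 14·(-45/32) + (-4)·(189/64) + 74·(-105/32) + 1016·(315/128) = 2366

2366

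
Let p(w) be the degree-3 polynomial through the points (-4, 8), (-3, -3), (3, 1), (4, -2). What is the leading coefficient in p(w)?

Build the Lagrange basis polynomials:
L_0(w) = (w + 3)(w - 3)(w - 4) / [-56] = -(1/56)w^3 + (1/14)w^2 + (9/56)w - 9/14
L_1(w) = (w + 4)(w - 3)(w - 4) / [42] = (1/42)w^3 - (1/14)w^2 - (8/21)w + 8/7
L_2(w) = (w + 4)(w + 3)(w - 4) / [-42] = -(1/42)w^3 - (1/14)w^2 + (8/21)w + 8/7
L_3(w) = (w + 4)(w + 3)(w - 3) / [56] = (1/56)w^3 + (1/14)w^2 - (9/56)w - 9/14
p(w) = 8·L_0 + (-3)·L_1 + 1·L_2 + (-2)·L_3
Only the coefficient of w^3 is needed; take it from each L_i and combine:
8·(-1/56) + (-3)·(1/42) + 1·(-1/42) + (-2)·(1/56) = -23/84

-23/84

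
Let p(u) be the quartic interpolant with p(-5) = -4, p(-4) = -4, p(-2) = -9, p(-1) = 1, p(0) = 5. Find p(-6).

-40

Using Newton's divided-difference form:
p[-5,-4] = (-4 - (-4)) / (-4 - (-5)) = 0
p[-4,-2] = (-9 - (-4)) / (-2 - (-4)) = -5/2
p[-2,-1] = (1 - (-9)) / (-1 - (-2)) = 10
p[-1,0] = (5 - 1) / (0 - (-1)) = 4
p[-5,-4,-2] = (-5/2 - 0) / (-2 - (-5)) = -5/6
p[-4,-2,-1] = (10 - (-5/2)) / (-1 - (-4)) = 25/6
p[-2,-1,0] = (4 - 10) / (0 - (-2)) = -3
p[-5,-4,-2,-1] = (25/6 - (-5/6)) / (-1 - (-5)) = 5/4
p[-4,-2,-1,0] = (-3 - 25/6) / (0 - (-4)) = -43/24
p[-5,-4,-2,-1,0] = (-43/24 - 5/4) / (0 - (-5)) = -73/120
p(-6) = -4 + 0·(-1) + (-5/6)·(-1)·(-2) + (5/4)·(-1)·(-2)·(-4) + (-73/120)·(-1)·(-2)·(-4)·(-5) = -40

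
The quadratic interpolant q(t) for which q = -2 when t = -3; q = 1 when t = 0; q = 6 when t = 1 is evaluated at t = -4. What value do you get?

L_0(-4) = (-4)·(-5)/[(-3)·(-4)] = 5/3
L_1(-4) = (-1)·(-5)/[(3)·(-1)] = -5/3
L_2(-4) = (-1)·(-4)/[(4)·(1)] = 1
Sum: (-2)·(5/3) + 1·(-5/3) + 6·(1) = 1

1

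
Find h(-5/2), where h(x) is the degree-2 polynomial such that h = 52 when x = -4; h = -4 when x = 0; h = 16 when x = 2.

16

L_0(-5/2) = (-5/2)·(-9/2)/[(-4)·(-6)] = 15/32
L_1(-5/2) = (3/2)·(-9/2)/[(4)·(-2)] = 27/32
L_2(-5/2) = (3/2)·(-5/2)/[(6)·(2)] = -5/16
Sum: 52·(15/32) + (-4)·(27/32) + 16·(-5/16) = 16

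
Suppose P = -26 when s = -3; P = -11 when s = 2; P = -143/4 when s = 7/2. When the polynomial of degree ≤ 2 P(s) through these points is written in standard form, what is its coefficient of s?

L_0(s) = (s - 2)(s - 7/2) / [65/2] = (2/65)s^2 - (11/65)s + 14/65
L_1(s) = (s + 3)(s - 7/2) / [-15/2] = -(2/15)s^2 + (1/15)s + 7/5
L_2(s) = (s + 3)(s - 2) / [39/4] = (4/39)s^2 + (4/39)s - 8/13
P(s) = (-26)·L_0 + (-11)·L_1 + (-143/4)·L_2
Only the coefficient of s is needed; take it from each L_i and combine:
(-26)·(-11/65) + (-11)·(1/15) + (-143/4)·(4/39) = 0

0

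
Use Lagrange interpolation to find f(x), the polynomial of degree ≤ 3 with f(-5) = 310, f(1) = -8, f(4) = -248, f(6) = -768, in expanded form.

f(x) = -3x^3 - 3x^2 - 2x

Build the Lagrange basis polynomials:
L_0(x) = (x - 1)(x - 4)(x - 6) / [-594] = -(1/594)x^3 + (1/54)x^2 - (17/297)x + 4/99
L_1(x) = (x + 5)(x - 4)(x - 6) / [90] = (1/90)x^3 - (1/18)x^2 - (13/45)x + 4/3
L_2(x) = (x + 5)(x - 1)(x - 6) / [-54] = -(1/54)x^3 + (1/27)x^2 + (29/54)x - 5/9
L_3(x) = (x + 5)(x - 1)(x - 4) / [110] = (1/110)x^3 - (21/110)x + 2/11
f(x) = 310·L_0 + (-8)·L_1 + (-248)·L_2 + (-768)·L_3
  310·L_0(x) = -(155/297)x^3 + (155/27)x^2 - (5270/297)x + 1240/99
  (-8)·L_1(x) = -(4/45)x^3 + (4/9)x^2 + (104/45)x - 32/3
  (-248)·L_2(x) = (124/27)x^3 - (248/27)x^2 - (3596/27)x + 1240/9
  (-768)·L_3(x) = -(384/55)x^3 + (8064/55)x - 1536/11
Adding term by term: -3x^3 - 3x^2 - 2x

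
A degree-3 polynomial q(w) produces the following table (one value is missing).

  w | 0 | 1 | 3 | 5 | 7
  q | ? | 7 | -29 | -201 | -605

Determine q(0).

4

The 4 known values determine q uniquely (degree ≤ 3).
L_0(0) = (-3)·(-5)·(-7)/[(-2)·(-4)·(-6)] = 35/16
L_1(0) = (-1)·(-5)·(-7)/[(2)·(-2)·(-4)] = -35/16
L_2(0) = (-1)·(-3)·(-7)/[(4)·(2)·(-2)] = 21/16
L_3(0) = (-1)·(-3)·(-5)/[(6)·(4)·(2)] = -5/16
Sum: 7·(35/16) + (-29)·(-35/16) + (-201)·(21/16) + (-605)·(-5/16) = 4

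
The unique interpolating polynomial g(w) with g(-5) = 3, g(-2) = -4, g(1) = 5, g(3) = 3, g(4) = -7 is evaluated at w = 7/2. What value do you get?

-623/648

Evaluate each Lagrange basis at w = 7/2:
L_0(7/2) = (11/2)·(5/2)·(1/2)·(-1/2)/[(-3)·(-6)·(-8)·(-9)] = -55/20736
L_1(7/2) = (17/2)·(5/2)·(1/2)·(-1/2)/[(3)·(-3)·(-5)·(-6)] = 17/864
L_2(7/2) = (17/2)·(11/2)·(1/2)·(-1/2)/[(6)·(3)·(-2)·(-3)] = -187/1728
L_3(7/2) = (17/2)·(11/2)·(5/2)·(-1/2)/[(8)·(5)·(2)·(-1)] = 187/256
L_4(7/2) = (17/2)·(11/2)·(5/2)·(1/2)/[(9)·(6)·(3)·(1)] = 935/2592
Sum: 3·(-55/20736) + (-4)·(17/864) + 5·(-187/1728) + 3·(187/256) + (-7)·(935/2592) = -623/648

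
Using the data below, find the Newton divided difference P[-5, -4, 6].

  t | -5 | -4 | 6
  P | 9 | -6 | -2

7/5

P[-5,-4] = (-6 - 9) / (-4 - (-5)) = -15
P[-4,6] = (-2 - (-6)) / (6 - (-4)) = 2/5
P[-5,-4,6] = (2/5 - (-15)) / (6 - (-5)) = 7/5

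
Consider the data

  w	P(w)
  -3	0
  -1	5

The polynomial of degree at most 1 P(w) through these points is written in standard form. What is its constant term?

15/2

L_0(w) = (w + 1) / [-2] = -(1/2)w - 1/2
L_1(w) = (w + 3) / [2] = (1/2)w + 3/2
P(w) = 0·L_0 + 5·L_1
Only the constant term is needed; take it from each L_i and combine:
0·(-1/2) + 5·(3/2) = 15/2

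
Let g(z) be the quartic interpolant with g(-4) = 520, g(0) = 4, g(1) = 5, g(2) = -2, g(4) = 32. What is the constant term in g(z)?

4

Build the Lagrange basis polynomials:
L_0(z) = z(z - 1)(z - 2)(z - 4) / [960] = (1/960)z^4 - (7/960)z^3 + (7/480)z^2 - (1/120)z
L_1(z) = (z + 4)(z - 1)(z - 2)(z - 4) / [-32] = -(1/32)z^4 + (3/32)z^3 + (7/16)z^2 - (3/2)z + 1
L_2(z) = (z + 4)z(z - 2)(z - 4) / [15] = (1/15)z^4 - (2/15)z^3 - (16/15)z^2 + (32/15)z
L_3(z) = (z + 4)z(z - 1)(z - 4) / [-24] = -(1/24)z^4 + (1/24)z^3 + (2/3)z^2 - (2/3)z
L_4(z) = (z + 4)z(z - 1)(z - 2) / [192] = (1/192)z^4 + (1/192)z^3 - (5/96)z^2 + (1/24)z
g(z) = 520·L_0 + 4·L_1 + 5·L_2 + (-2)·L_3 + 32·L_4
Only the constant term is needed; take it from each L_i and combine:
520·(0) + 4·(1) + 5·(0) + (-2)·(0) + 32·(0) = 4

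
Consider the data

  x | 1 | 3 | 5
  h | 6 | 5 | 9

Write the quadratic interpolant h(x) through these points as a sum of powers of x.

L_0(x) = (x - 3)(x - 5) / [8] = (1/8)x^2 - x + 15/8
L_1(x) = (x - 1)(x - 5) / [-4] = -(1/4)x^2 + (3/2)x - 5/4
L_2(x) = (x - 1)(x - 3) / [8] = (1/8)x^2 - (1/2)x + 3/8
h(x) = 6·L_0 + 5·L_1 + 9·L_2
  6·L_0(x) = (3/4)x^2 - 6x + 45/4
  5·L_1(x) = -(5/4)x^2 + (15/2)x - 25/4
  9·L_2(x) = (9/8)x^2 - (9/2)x + 27/8
Adding term by term: (5/8)x^2 - 3x + 67/8

h(x) = (5/8)x^2 - 3x + 67/8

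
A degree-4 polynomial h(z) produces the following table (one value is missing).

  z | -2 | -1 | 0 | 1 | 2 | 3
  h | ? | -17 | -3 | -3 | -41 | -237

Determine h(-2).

-117

The 5 known values determine h uniquely (degree ≤ 4).
Evaluate each Lagrange basis at z = -2:
L_0(-2) = (-2)·(-3)·(-4)·(-5)/[(-1)·(-2)·(-3)·(-4)] = 5
L_1(-2) = (-1)·(-3)·(-4)·(-5)/[(1)·(-1)·(-2)·(-3)] = -10
L_2(-2) = (-1)·(-2)·(-4)·(-5)/[(2)·(1)·(-1)·(-2)] = 10
L_3(-2) = (-1)·(-2)·(-3)·(-5)/[(3)·(2)·(1)·(-1)] = -5
L_4(-2) = (-1)·(-2)·(-3)·(-4)/[(4)·(3)·(2)·(1)] = 1
Sum: (-17)·(5) + (-3)·(-10) + (-3)·(10) + (-41)·(-5) + (-237)·(1) = -117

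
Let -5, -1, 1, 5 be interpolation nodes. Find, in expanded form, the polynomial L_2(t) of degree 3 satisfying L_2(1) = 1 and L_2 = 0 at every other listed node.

L_2(t) = (t + 5)(t + 1)(t - 5) / [(6)·(2)·(-4)]
       = (t^3 + t^2 - 25t - 25) / (-48)

L_2(t) = -(1/48)t^3 - (1/48)t^2 + (25/48)t + 25/48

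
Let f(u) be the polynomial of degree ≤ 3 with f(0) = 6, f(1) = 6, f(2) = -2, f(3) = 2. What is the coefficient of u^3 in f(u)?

L_0(u) = (u - 1)(u - 2)(u - 3) / [-6] = -(1/6)u^3 + u^2 - (11/6)u + 1
L_1(u) = u(u - 2)(u - 3) / [2] = (1/2)u^3 - (5/2)u^2 + 3u
L_2(u) = u(u - 1)(u - 3) / [-2] = -(1/2)u^3 + 2u^2 - (3/2)u
L_3(u) = u(u - 1)(u - 2) / [6] = (1/6)u^3 - (1/2)u^2 + (1/3)u
f(u) = 6·L_0 + 6·L_1 + (-2)·L_2 + 2·L_3
Only the coefficient of u^3 is needed; take it from each L_i and combine:
6·(-1/6) + 6·(1/2) + (-2)·(-1/2) + 2·(1/6) = 10/3

10/3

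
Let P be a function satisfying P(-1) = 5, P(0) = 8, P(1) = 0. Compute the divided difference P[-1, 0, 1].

P[-1,0] = (8 - 5) / (0 - (-1)) = 3
P[0,1] = (0 - 8) / (1 - 0) = -8
P[-1,0,1] = (-8 - 3) / (1 - (-1)) = -11/2

-11/2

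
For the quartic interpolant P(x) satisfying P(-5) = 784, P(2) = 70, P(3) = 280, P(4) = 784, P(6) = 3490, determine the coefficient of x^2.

1

Build the Lagrange basis polynomials:
L_0(x) = (x - 2)(x - 3)(x - 4)(x - 6) / [5544] = (1/5544)x^4 - (5/1848)x^3 + (10/693)x^2 - (5/154)x + 2/77
L_1(x) = (x + 5)(x - 3)(x - 4)(x - 6) / [-56] = -(1/56)x^4 + (1/7)x^3 + (11/56)x^2 - (99/28)x + 45/7
L_2(x) = (x + 5)(x - 2)(x - 4)(x - 6) / [24] = (1/24)x^4 - (7/24)x^3 - (2/3)x^2 + (43/6)x - 10
L_3(x) = (x + 5)(x - 2)(x - 3)(x - 6) / [-36] = -(1/36)x^4 + (1/6)x^3 + (19/36)x^2 - 4x + 5
L_4(x) = (x + 5)(x - 2)(x - 3)(x - 4) / [264] = (1/264)x^4 - (1/66)x^3 - (19/264)x^2 + (53/132)x - 5/11
P(x) = 784·L_0 + 70·L_1 + 280·L_2 + 784·L_3 + 3490·L_4
Only the coefficient of x^2 is needed; take it from each L_i and combine:
784·(10/693) + 70·(11/56) + 280·(-2/3) + 784·(19/36) + 3490·(-19/264) = 1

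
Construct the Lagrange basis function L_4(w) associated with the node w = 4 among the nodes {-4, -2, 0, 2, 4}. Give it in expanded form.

L_4(w) = (1/384)w^4 + (1/96)w^3 - (1/96)w^2 - (1/24)w

L_4(w) = (w + 4)(w + 2)w(w - 2) / [(8)·(6)·(4)·(2)]
       = (w^4 + 4w^3 - 4w^2 - 16w) / (384)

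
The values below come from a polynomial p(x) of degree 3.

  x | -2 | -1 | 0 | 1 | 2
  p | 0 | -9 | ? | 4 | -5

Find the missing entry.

The 4 known values determine p uniquely (degree ≤ 3).
L_0(0) = (1)·(-1)·(-2)/[(-1)·(-3)·(-4)] = -1/6
L_1(0) = (2)·(-1)·(-2)/[(1)·(-2)·(-3)] = 2/3
L_2(0) = (2)·(1)·(-2)/[(3)·(2)·(-1)] = 2/3
L_3(0) = (2)·(1)·(-1)/[(4)·(3)·(1)] = -1/6
Sum: 0 + (-9)·(2/3) + 4·(2/3) + (-5)·(-1/6) = -5/2

-5/2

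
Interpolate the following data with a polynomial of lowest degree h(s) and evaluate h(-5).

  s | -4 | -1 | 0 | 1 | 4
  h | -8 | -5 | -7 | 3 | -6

Evaluate each Lagrange basis at s = -5:
L_0(-5) = (-4)·(-5)·(-6)·(-9)/[(-3)·(-4)·(-5)·(-8)] = 9/4
L_1(-5) = (-1)·(-5)·(-6)·(-9)/[(3)·(-1)·(-2)·(-5)] = -9
L_2(-5) = (-1)·(-4)·(-6)·(-9)/[(4)·(1)·(-1)·(-4)] = 27/2
L_3(-5) = (-1)·(-4)·(-5)·(-9)/[(5)·(2)·(1)·(-3)] = -6
L_4(-5) = (-1)·(-4)·(-5)·(-6)/[(8)·(5)·(4)·(3)] = 1/4
Sum: (-8)·(9/4) + (-5)·(-9) + (-7)·(27/2) + 3·(-6) + (-6)·(1/4) = -87

-87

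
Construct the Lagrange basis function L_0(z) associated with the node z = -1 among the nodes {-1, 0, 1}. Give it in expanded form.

L_0(z) = (1/2)z^2 - (1/2)z

L_0(z) = z(z - 1) / [(-1)·(-2)]
       = (z^2 - z) / (2)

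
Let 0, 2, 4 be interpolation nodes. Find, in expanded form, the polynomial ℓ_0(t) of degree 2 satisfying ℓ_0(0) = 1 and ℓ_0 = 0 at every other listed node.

ℓ_0(t) = (t - 2)(t - 4) / [(-2)·(-4)]
       = (t^2 - 6t + 8) / (8)

ℓ_0(t) = (1/8)t^2 - (3/4)t + 1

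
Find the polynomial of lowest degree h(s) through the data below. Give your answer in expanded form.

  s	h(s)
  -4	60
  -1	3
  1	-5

h(s) = 3s^2 - 4s - 4

Build the Lagrange basis polynomials:
L_0(s) = (s + 1)(s - 1) / [15] = (1/15)s^2 - 1/15
L_1(s) = (s + 4)(s - 1) / [-6] = -(1/6)s^2 - (1/2)s + 2/3
L_2(s) = (s + 4)(s + 1) / [10] = (1/10)s^2 + (1/2)s + 2/5
h(s) = 60·L_0 + 3·L_1 + (-5)·L_2
  60·L_0(s) = 4s^2 - 4
  3·L_1(s) = -(1/2)s^2 - (3/2)s + 2
  (-5)·L_2(s) = -(1/2)s^2 - (5/2)s - 2
Adding term by term: 3s^2 - 4s - 4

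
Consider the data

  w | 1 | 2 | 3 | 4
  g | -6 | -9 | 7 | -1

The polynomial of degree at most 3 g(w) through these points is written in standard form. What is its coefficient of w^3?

-43/6

The leading coefficient equals the top divided difference g[1,2,3,4].
g[1,2] = (-9 - (-6)) / (2 - 1) = -3
g[2,3] = (7 - (-9)) / (3 - 2) = 16
g[3,4] = (-1 - 7) / (4 - 3) = -8
g[1,2,3] = (16 - (-3)) / (3 - 1) = 19/2
g[2,3,4] = (-8 - 16) / (4 - 2) = -12
g[1,2,3,4] = (-12 - 19/2) / (4 - 1) = -43/6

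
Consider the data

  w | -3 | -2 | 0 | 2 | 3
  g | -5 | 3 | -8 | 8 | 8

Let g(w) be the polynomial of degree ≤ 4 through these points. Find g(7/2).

-7429/1920

Using Newton's divided-difference form:
g[-3,-2] = (3 - (-5)) / (-2 - (-3)) = 8
g[-2,0] = (-8 - 3) / (0 - (-2)) = -11/2
g[0,2] = (8 - (-8)) / (2 - 0) = 8
g[2,3] = (8 - 8) / (3 - 2) = 0
g[-3,-2,0] = (-11/2 - 8) / (0 - (-3)) = -9/2
g[-2,0,2] = (8 - (-11/2)) / (2 - (-2)) = 27/8
g[0,2,3] = (0 - 8) / (3 - 0) = -8/3
g[-3,-2,0,2] = (27/8 - (-9/2)) / (2 - (-3)) = 63/40
g[-2,0,2,3] = (-8/3 - 27/8) / (3 - (-2)) = -29/24
g[-3,-2,0,2,3] = (-29/24 - 63/40) / (3 - (-3)) = -167/360
g(7/2) = -5 + 8·(13/2) + (-9/2)·(13/2)·(11/2) + (63/40)·(13/2)·(11/2)·(7/2) + (-167/360)·(13/2)·(11/2)·(7/2)·(3/2) = -7429/1920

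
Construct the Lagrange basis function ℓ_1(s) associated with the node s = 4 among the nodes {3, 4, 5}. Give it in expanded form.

ℓ_1(s) = (s - 3)(s - 5) / [(1)·(-1)]
       = (s^2 - 8s + 15) / (-1)

ℓ_1(s) = -s^2 + 8s - 15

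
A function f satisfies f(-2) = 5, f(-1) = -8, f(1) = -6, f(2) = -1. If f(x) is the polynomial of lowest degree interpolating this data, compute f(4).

Evaluate each Lagrange basis at x = 4:
L_0(4) = (5)·(3)·(2)/[(-1)·(-3)·(-4)] = -5/2
L_1(4) = (6)·(3)·(2)/[(1)·(-2)·(-3)] = 6
L_2(4) = (6)·(5)·(2)/[(3)·(2)·(-1)] = -10
L_3(4) = (6)·(5)·(3)/[(4)·(3)·(1)] = 15/2
Sum: 5·(-5/2) + (-8)·(6) + (-6)·(-10) + (-1)·(15/2) = -8

-8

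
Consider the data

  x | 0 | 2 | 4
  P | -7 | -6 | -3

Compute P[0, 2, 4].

P[0,2] = (-6 - (-7)) / (2 - 0) = 1/2
P[2,4] = (-3 - (-6)) / (4 - 2) = 3/2
P[0,2,4] = (3/2 - 1/2) / (4 - 0) = 1/4

1/4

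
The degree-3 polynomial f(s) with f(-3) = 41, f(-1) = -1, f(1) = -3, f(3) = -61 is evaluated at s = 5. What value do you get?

-271

L_0(5) = (6)·(4)·(2)/[(-2)·(-4)·(-6)] = -1
L_1(5) = (8)·(4)·(2)/[(2)·(-2)·(-4)] = 4
L_2(5) = (8)·(6)·(2)/[(4)·(2)·(-2)] = -6
L_3(5) = (8)·(6)·(4)/[(6)·(4)·(2)] = 4
Sum: 41·(-1) + (-1)·(4) + (-3)·(-6) + (-61)·(4) = -271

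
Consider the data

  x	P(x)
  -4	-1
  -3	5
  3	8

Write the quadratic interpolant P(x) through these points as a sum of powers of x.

L_0(x) = (x + 3)(x - 3) / [7] = (1/7)x^2 - 9/7
L_1(x) = (x + 4)(x - 3) / [-6] = -(1/6)x^2 - (1/6)x + 2
L_2(x) = (x + 4)(x + 3) / [42] = (1/42)x^2 + (1/6)x + 2/7
P(x) = (-1)·L_0 + 5·L_1 + 8·L_2
  (-1)·L_0(x) = -(1/7)x^2 + 9/7
  5·L_1(x) = -(5/6)x^2 - (5/6)x + 10
  8·L_2(x) = (4/21)x^2 + (4/3)x + 16/7
Adding term by term: -(11/14)x^2 + (1/2)x + 95/7

P(x) = -(11/14)x^2 + (1/2)x + 95/7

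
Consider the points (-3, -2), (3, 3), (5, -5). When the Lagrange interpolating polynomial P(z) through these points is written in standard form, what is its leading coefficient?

-29/48

The leading coefficient equals the top divided difference P[-3,3,5].
P[-3,3] = (3 - (-2)) / (3 - (-3)) = 5/6
P[3,5] = (-5 - 3) / (5 - 3) = -4
P[-3,3,5] = (-4 - 5/6) / (5 - (-3)) = -29/48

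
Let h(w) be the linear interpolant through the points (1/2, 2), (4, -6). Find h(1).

6/7

Evaluate each Lagrange basis at w = 1:
L_0(1) = (-3)/[(-7/2)] = 6/7
L_1(1) = (1/2)/[(7/2)] = 1/7
Sum: 2·(6/7) + (-6)·(1/7) = 6/7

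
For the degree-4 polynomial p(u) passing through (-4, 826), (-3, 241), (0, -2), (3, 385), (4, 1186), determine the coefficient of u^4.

4

The leading coefficient equals the top divided difference p[-4,-3,0,3,4].
p[-4,-3] = (241 - 826) / (-3 - (-4)) = -585
p[-3,0] = (-2 - 241) / (0 - (-3)) = -81
p[0,3] = (385 - (-2)) / (3 - 0) = 129
p[3,4] = (1186 - 385) / (4 - 3) = 801
p[-4,-3,0] = (-81 - (-585)) / (0 - (-4)) = 126
p[-3,0,3] = (129 - (-81)) / (3 - (-3)) = 35
p[0,3,4] = (801 - 129) / (4 - 0) = 168
p[-4,-3,0,3] = (35 - 126) / (3 - (-4)) = -13
p[-3,0,3,4] = (168 - 35) / (4 - (-3)) = 19
p[-4,-3,0,3,4] = (19 - (-13)) / (4 - (-4)) = 4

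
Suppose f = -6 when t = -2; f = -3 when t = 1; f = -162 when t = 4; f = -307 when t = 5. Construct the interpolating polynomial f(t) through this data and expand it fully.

f(t) = -2t^3 - 3t^2 + 4t - 2

Newton's divided differences:
f[-2,1] = (-3 - (-6)) / (1 - (-2)) = 1
f[1,4] = (-162 - (-3)) / (4 - 1) = -53
f[4,5] = (-307 - (-162)) / (5 - 4) = -145
f[-2,1,4] = (-53 - 1) / (4 - (-2)) = -9
f[1,4,5] = (-145 - (-53)) / (5 - 1) = -23
f[-2,1,4,5] = (-23 - (-9)) / (5 - (-2)) = -2
f(t) = -6 + 1·(t + 2) + (-9)·(t + 2)(t - 1) + (-2)·(t + 2)(t - 1)(t - 4)
Expanding: f(t) = -2t^3 - 3t^2 + 4t - 2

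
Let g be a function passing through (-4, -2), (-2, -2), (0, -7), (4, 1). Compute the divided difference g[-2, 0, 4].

3/4

g[-2,0] = (-7 - (-2)) / (0 - (-2)) = -5/2
g[0,4] = (1 - (-7)) / (4 - 0) = 2
g[-2,0,4] = (2 - (-5/2)) / (4 - (-2)) = 3/4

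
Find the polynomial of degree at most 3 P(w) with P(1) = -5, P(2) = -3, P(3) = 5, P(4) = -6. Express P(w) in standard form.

Build the Lagrange basis polynomials:
L_0(w) = (w - 2)(w - 3)(w - 4) / [-6] = -(1/6)w^3 + (3/2)w^2 - (13/3)w + 4
L_1(w) = (w - 1)(w - 3)(w - 4) / [2] = (1/2)w^3 - 4w^2 + (19/2)w - 6
L_2(w) = (w - 1)(w - 2)(w - 4) / [-2] = -(1/2)w^3 + (7/2)w^2 - 7w + 4
L_3(w) = (w - 1)(w - 2)(w - 3) / [6] = (1/6)w^3 - w^2 + (11/6)w - 1
P(w) = (-5)·L_0 + (-3)·L_1 + 5·L_2 + (-6)·L_3
  (-5)·L_0(w) = (5/6)w^3 - (15/2)w^2 + (65/3)w - 20
  (-3)·L_1(w) = -(3/2)w^3 + 12w^2 - (57/2)w + 18
  5·L_2(w) = -(5/2)w^3 + (35/2)w^2 - 35w + 20
  (-6)·L_3(w) = -w^3 + 6w^2 - 11w + 6
Adding term by term: -(25/6)w^3 + 28w^2 - (317/6)w + 24

P(w) = -(25/6)w^3 + 28w^2 - (317/6)w + 24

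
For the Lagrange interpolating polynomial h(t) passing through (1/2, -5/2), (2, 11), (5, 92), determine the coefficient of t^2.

The leading coefficient equals the top divided difference h[1/2,2,5].
h[1/2,2] = (11 - (-5/2)) / (2 - 1/2) = 9
h[2,5] = (92 - 11) / (5 - 2) = 27
h[1/2,2,5] = (27 - 9) / (5 - 1/2) = 4

4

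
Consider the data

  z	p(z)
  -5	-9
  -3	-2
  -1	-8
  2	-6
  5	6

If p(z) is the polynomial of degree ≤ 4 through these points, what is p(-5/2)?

L_0(-5/2) = (1/2)·(-3/2)·(-9/2)·(-15/2)/[(-2)·(-4)·(-7)·(-10)] = -81/1792
L_1(-5/2) = (5/2)·(-3/2)·(-9/2)·(-15/2)/[(2)·(-2)·(-5)·(-8)] = 405/512
L_2(-5/2) = (5/2)·(1/2)·(-9/2)·(-15/2)/[(4)·(2)·(-3)·(-6)] = 75/256
L_3(-5/2) = (5/2)·(1/2)·(-3/2)·(-15/2)/[(7)·(5)·(3)·(-3)] = -5/112
L_4(-5/2) = (5/2)·(1/2)·(-3/2)·(-9/2)/[(10)·(8)·(6)·(3)] = 3/512
Sum: (-9)·(-81/1792) + (-2)·(405/512) + (-8)·(75/256) + (-6)·(-5/112) + 6·(3/512) = -5763/1792

-5763/1792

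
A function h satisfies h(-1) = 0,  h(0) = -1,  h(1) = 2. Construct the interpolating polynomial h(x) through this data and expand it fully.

Newton's divided differences:
h[-1,0] = (-1 - 0) / (0 - (-1)) = -1
h[0,1] = (2 - (-1)) / (1 - 0) = 3
h[-1,0,1] = (3 - (-1)) / (1 - (-1)) = 2
h(x) = (-1)·(x + 1) + 2·(x + 1)x
Expanding: h(x) = 2x^2 + x - 1

h(x) = 2x^2 + x - 1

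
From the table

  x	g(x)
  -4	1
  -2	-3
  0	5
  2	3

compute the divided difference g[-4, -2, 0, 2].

-11/24

g[-4,-2] = (-3 - 1) / (-2 - (-4)) = -2
g[-2,0] = (5 - (-3)) / (0 - (-2)) = 4
g[0,2] = (3 - 5) / (2 - 0) = -1
g[-4,-2,0] = (4 - (-2)) / (0 - (-4)) = 3/2
g[-2,0,2] = (-1 - 4) / (2 - (-2)) = -5/4
g[-4,-2,0,2] = (-5/4 - 3/2) / (2 - (-4)) = -11/24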